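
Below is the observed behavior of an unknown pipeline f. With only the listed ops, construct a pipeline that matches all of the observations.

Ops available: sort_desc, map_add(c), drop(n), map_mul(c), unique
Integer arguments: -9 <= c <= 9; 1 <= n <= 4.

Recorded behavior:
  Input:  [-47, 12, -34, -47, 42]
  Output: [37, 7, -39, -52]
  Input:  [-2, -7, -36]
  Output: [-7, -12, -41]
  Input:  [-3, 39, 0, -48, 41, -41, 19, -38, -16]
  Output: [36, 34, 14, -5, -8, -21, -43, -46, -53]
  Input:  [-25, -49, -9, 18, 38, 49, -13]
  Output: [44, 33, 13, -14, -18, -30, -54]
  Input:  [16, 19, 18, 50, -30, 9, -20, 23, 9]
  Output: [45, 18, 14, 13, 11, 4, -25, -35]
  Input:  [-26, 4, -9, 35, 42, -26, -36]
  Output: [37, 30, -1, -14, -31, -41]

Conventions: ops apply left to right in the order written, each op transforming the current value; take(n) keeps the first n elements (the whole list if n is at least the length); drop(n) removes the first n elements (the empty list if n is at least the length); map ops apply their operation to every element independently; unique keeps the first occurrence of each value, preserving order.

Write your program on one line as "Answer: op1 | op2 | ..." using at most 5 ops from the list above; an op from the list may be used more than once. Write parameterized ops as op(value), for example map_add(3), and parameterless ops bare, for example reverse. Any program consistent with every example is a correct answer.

sort_desc | unique | map_add(2) | map_add(-7)

Check, running the answer program on each example:
  [-47, 12, -34, -47, 42] -> [42, 12, -34, -47, -47] -> [42, 12, -34, -47] -> [44, 14, -32, -45] -> [37, 7, -39, -52]
  [-2, -7, -36] -> [-2, -7, -36] -> [-2, -7, -36] -> [0, -5, -34] -> [-7, -12, -41]
  [-3, 39, 0, -48, 41, -41, 19, -38, -16] -> [41, 39, 19, 0, -3, -16, -38, -41, -48] -> [41, 39, 19, 0, -3, -16, -38, -41, -48] -> [43, 41, 21, 2, -1, -14, -36, -39, -46] -> [36, 34, 14, -5, -8, -21, -43, -46, -53]
  [-25, -49, -9, 18, 38, 49, -13] -> [49, 38, 18, -9, -13, -25, -49] -> [49, 38, 18, -9, -13, -25, -49] -> [51, 40, 20, -7, -11, -23, -47] -> [44, 33, 13, -14, -18, -30, -54]
  [16, 19, 18, 50, -30, 9, -20, 23, 9] -> [50, 23, 19, 18, 16, 9, 9, -20, -30] -> [50, 23, 19, 18, 16, 9, -20, -30] -> [52, 25, 21, 20, 18, 11, -18, -28] -> [45, 18, 14, 13, 11, 4, -25, -35]
  [-26, 4, -9, 35, 42, -26, -36] -> [42, 35, 4, -9, -26, -26, -36] -> [42, 35, 4, -9, -26, -36] -> [44, 37, 6, -7, -24, -34] -> [37, 30, -1, -14, -31, -41]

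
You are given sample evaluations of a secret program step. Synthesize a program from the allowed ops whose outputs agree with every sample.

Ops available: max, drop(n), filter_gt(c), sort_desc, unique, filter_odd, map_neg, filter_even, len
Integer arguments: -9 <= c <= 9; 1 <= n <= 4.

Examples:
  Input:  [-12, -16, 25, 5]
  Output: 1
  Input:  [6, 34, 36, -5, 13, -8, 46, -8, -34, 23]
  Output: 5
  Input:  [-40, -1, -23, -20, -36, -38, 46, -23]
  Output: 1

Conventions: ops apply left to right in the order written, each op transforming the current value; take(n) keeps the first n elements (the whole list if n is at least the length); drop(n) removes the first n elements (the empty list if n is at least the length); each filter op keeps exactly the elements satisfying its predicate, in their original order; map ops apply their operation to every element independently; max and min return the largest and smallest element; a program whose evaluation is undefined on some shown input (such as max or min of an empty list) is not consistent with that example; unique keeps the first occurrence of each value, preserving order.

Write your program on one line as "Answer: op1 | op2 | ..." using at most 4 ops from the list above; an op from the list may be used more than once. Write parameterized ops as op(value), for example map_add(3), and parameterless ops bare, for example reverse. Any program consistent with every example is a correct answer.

filter_gt(9) | sort_desc | map_neg | len

Check, running the answer program on each example:
  [-12, -16, 25, 5] -> [25] -> [25] -> [-25] -> 1
  [6, 34, 36, -5, 13, -8, 46, -8, -34, 23] -> [34, 36, 13, 46, 23] -> [46, 36, 34, 23, 13] -> [-46, -36, -34, -23, -13] -> 5
  [-40, -1, -23, -20, -36, -38, 46, -23] -> [46] -> [46] -> [-46] -> 1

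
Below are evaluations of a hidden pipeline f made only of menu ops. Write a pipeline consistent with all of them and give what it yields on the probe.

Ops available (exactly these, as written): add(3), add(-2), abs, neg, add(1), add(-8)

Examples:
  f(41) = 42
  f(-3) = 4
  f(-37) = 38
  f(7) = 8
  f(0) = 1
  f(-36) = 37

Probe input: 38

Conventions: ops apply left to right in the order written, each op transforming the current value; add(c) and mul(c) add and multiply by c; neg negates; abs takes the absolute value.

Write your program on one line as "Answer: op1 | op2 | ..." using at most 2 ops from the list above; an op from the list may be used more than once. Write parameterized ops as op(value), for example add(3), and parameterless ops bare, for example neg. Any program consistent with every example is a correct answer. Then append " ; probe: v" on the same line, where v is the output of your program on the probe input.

abs | add(1) ; probe: 39

Check, running the answer program on each example:
  41 -> 41 -> 42
  -3 -> 3 -> 4
  -37 -> 37 -> 38
  7 -> 7 -> 8
  0 -> 0 -> 1
  -36 -> 36 -> 37
  probe: 38 -> 38 -> 39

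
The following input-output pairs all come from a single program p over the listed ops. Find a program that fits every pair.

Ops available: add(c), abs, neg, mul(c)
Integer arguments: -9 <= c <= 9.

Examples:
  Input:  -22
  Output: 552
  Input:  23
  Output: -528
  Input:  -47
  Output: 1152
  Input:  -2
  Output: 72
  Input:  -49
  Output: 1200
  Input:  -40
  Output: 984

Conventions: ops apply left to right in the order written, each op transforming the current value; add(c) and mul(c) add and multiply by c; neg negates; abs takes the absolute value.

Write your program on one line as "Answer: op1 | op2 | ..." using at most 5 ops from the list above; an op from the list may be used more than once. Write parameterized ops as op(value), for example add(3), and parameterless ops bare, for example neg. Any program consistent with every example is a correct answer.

neg | mul(4) | add(4) | mul(6)

Check, running the answer program on each example:
  -22 -> 22 -> 88 -> 92 -> 552
  23 -> -23 -> -92 -> -88 -> -528
  -47 -> 47 -> 188 -> 192 -> 1152
  -2 -> 2 -> 8 -> 12 -> 72
  -49 -> 49 -> 196 -> 200 -> 1200
  -40 -> 40 -> 160 -> 164 -> 984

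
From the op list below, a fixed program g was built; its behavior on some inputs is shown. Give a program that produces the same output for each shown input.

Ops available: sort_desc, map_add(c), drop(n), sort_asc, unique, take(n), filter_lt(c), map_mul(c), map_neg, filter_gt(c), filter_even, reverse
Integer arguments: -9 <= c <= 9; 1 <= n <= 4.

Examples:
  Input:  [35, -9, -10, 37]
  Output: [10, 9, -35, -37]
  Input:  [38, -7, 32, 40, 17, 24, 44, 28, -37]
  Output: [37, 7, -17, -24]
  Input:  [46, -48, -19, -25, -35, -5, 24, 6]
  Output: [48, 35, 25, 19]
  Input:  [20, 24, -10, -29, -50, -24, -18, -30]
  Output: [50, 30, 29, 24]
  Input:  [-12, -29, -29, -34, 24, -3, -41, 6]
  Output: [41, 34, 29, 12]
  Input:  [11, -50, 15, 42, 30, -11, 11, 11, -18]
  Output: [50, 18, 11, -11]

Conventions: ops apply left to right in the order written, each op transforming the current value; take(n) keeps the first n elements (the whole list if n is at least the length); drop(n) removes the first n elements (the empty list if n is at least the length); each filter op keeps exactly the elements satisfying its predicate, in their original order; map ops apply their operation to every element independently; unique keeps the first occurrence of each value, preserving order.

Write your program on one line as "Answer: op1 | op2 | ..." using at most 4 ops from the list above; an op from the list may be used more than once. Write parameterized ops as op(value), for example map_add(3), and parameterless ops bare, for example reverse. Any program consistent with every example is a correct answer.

sort_asc | map_neg | unique | take(4)

Check, running the answer program on each example:
  [35, -9, -10, 37] -> [-10, -9, 35, 37] -> [10, 9, -35, -37] -> [10, 9, -35, -37] -> [10, 9, -35, -37]
  [38, -7, 32, 40, 17, 24, 44, 28, -37] -> [-37, -7, 17, 24, 28, 32, 38, 40, 44] -> [37, 7, -17, -24, -28, -32, -38, -40, -44] -> [37, 7, -17, -24, -28, -32, -38, -40, -44] -> [37, 7, -17, -24]
  [46, -48, -19, -25, -35, -5, 24, 6] -> [-48, -35, -25, -19, -5, 6, 24, 46] -> [48, 35, 25, 19, 5, -6, -24, -46] -> [48, 35, 25, 19, 5, -6, -24, -46] -> [48, 35, 25, 19]
  [20, 24, -10, -29, -50, -24, -18, -30] -> [-50, -30, -29, -24, -18, -10, 20, 24] -> [50, 30, 29, 24, 18, 10, -20, -24] -> [50, 30, 29, 24, 18, 10, -20, -24] -> [50, 30, 29, 24]
  [-12, -29, -29, -34, 24, -3, -41, 6] -> [-41, -34, -29, -29, -12, -3, 6, 24] -> [41, 34, 29, 29, 12, 3, -6, -24] -> [41, 34, 29, 12, 3, -6, -24] -> [41, 34, 29, 12]
  [11, -50, 15, 42, 30, -11, 11, 11, -18] -> [-50, -18, -11, 11, 11, 11, 15, 30, 42] -> [50, 18, 11, -11, -11, -11, -15, -30, -42] -> [50, 18, 11, -11, -15, -30, -42] -> [50, 18, 11, -11]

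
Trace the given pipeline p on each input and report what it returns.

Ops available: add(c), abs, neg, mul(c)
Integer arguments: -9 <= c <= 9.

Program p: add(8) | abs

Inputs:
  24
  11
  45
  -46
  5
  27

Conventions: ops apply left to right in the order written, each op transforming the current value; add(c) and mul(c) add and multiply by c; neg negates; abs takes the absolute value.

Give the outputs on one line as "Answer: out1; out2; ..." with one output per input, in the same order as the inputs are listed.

Execution, op by op:
  24 -> 32 -> 32
  11 -> 19 -> 19
  45 -> 53 -> 53
  -46 -> -38 -> 38
  5 -> 13 -> 13
  27 -> 35 -> 35

32; 19; 53; 38; 13; 35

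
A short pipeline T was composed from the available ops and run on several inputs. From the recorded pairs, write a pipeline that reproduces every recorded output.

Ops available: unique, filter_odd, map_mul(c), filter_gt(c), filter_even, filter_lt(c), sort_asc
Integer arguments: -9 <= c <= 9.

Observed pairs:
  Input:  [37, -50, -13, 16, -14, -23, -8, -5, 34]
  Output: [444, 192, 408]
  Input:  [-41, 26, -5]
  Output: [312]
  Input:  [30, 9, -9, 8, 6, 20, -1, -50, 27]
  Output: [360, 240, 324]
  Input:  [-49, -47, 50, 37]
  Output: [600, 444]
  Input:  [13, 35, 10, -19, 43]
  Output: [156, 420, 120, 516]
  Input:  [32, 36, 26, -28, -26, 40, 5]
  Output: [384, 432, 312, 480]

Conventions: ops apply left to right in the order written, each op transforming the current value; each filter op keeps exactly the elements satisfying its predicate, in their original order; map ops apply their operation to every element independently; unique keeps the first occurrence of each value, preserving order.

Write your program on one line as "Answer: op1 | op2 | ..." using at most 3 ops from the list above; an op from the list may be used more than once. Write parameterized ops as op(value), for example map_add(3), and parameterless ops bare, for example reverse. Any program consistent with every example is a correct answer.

filter_gt(9) | map_mul(-6) | map_mul(-2)

Check, running the answer program on each example:
  [37, -50, -13, 16, -14, -23, -8, -5, 34] -> [37, 16, 34] -> [-222, -96, -204] -> [444, 192, 408]
  [-41, 26, -5] -> [26] -> [-156] -> [312]
  [30, 9, -9, 8, 6, 20, -1, -50, 27] -> [30, 20, 27] -> [-180, -120, -162] -> [360, 240, 324]
  [-49, -47, 50, 37] -> [50, 37] -> [-300, -222] -> [600, 444]
  [13, 35, 10, -19, 43] -> [13, 35, 10, 43] -> [-78, -210, -60, -258] -> [156, 420, 120, 516]
  [32, 36, 26, -28, -26, 40, 5] -> [32, 36, 26, 40] -> [-192, -216, -156, -240] -> [384, 432, 312, 480]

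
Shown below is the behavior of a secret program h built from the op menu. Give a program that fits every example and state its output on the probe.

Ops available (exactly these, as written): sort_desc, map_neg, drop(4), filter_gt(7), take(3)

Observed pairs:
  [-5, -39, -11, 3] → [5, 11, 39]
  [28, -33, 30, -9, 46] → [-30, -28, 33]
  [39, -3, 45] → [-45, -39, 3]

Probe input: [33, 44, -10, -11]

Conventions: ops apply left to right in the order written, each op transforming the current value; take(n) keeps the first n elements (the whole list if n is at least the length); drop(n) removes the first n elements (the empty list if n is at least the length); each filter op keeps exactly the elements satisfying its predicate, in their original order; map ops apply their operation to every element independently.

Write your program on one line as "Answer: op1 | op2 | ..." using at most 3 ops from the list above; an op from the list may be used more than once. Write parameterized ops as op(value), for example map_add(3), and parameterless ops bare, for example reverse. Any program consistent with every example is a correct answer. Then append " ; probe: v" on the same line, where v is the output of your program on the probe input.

take(3) | sort_desc | map_neg ; probe: [-44, -33, 10]

Check, running the answer program on each example:
  [-5, -39, -11, 3] -> [-5, -39, -11] -> [-5, -11, -39] -> [5, 11, 39]
  [28, -33, 30, -9, 46] -> [28, -33, 30] -> [30, 28, -33] -> [-30, -28, 33]
  [39, -3, 45] -> [39, -3, 45] -> [45, 39, -3] -> [-45, -39, 3]
  probe: [33, 44, -10, -11] -> [33, 44, -10] -> [44, 33, -10] -> [-44, -33, 10]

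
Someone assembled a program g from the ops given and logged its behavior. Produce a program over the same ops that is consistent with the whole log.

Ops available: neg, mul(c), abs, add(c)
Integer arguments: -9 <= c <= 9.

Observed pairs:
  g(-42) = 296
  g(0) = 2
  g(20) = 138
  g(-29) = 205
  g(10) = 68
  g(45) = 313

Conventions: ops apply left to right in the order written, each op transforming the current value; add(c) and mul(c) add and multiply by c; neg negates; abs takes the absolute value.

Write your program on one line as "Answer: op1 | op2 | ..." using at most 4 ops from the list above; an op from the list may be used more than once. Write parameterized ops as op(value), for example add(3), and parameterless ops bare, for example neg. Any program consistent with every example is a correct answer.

mul(7) | neg | add(2) | abs

Check, running the answer program on each example:
  -42 -> -294 -> 294 -> 296 -> 296
  0 -> 0 -> 0 -> 2 -> 2
  20 -> 140 -> -140 -> -138 -> 138
  -29 -> -203 -> 203 -> 205 -> 205
  10 -> 70 -> -70 -> -68 -> 68
  45 -> 315 -> -315 -> -313 -> 313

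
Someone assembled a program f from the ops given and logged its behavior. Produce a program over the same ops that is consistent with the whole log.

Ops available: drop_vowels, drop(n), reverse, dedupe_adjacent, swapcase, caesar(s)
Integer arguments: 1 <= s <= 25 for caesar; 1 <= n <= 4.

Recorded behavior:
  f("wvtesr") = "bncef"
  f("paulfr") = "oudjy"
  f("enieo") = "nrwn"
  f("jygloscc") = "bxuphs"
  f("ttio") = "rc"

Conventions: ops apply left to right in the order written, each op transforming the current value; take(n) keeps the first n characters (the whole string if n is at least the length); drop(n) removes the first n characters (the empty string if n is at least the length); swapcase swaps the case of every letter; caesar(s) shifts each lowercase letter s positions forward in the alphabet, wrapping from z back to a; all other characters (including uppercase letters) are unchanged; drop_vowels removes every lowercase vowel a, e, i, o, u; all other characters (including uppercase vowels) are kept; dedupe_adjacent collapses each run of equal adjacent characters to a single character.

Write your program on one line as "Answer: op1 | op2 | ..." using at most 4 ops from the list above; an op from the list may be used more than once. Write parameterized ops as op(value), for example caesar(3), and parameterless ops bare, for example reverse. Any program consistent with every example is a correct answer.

reverse | dedupe_adjacent | drop(1) | caesar(9)

Check, running the answer program on each example:
  "wvtesr" -> "rsetvw" -> "rsetvw" -> "setvw" -> "bncef"
  "paulfr" -> "rfluap" -> "rfluap" -> "fluap" -> "oudjy"
  "enieo" -> "oeine" -> "oeine" -> "eine" -> "nrwn"
  "jygloscc" -> "ccsolgyj" -> "csolgyj" -> "solgyj" -> "bxuphs"
  "ttio" -> "oitt" -> "oit" -> "it" -> "rc"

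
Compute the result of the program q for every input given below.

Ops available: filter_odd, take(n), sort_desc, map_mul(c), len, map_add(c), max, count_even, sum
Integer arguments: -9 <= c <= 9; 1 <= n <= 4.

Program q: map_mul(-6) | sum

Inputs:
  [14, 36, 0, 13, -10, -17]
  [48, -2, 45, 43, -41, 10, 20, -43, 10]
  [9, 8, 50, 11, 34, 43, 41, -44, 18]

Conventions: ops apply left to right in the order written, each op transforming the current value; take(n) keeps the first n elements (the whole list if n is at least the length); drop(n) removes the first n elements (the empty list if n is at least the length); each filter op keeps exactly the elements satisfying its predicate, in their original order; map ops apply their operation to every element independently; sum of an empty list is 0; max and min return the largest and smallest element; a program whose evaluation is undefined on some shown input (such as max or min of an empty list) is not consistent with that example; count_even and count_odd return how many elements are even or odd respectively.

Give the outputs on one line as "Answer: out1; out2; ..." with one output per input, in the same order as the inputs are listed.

-216; -540; -1020

Execution, op by op:
  [14, 36, 0, 13, -10, -17] -> [-84, -216, 0, -78, 60, 102] -> -216
  [48, -2, 45, 43, -41, 10, 20, -43, 10] -> [-288, 12, -270, -258, 246, -60, -120, 258, -60] -> -540
  [9, 8, 50, 11, 34, 43, 41, -44, 18] -> [-54, -48, -300, -66, -204, -258, -246, 264, -108] -> -1020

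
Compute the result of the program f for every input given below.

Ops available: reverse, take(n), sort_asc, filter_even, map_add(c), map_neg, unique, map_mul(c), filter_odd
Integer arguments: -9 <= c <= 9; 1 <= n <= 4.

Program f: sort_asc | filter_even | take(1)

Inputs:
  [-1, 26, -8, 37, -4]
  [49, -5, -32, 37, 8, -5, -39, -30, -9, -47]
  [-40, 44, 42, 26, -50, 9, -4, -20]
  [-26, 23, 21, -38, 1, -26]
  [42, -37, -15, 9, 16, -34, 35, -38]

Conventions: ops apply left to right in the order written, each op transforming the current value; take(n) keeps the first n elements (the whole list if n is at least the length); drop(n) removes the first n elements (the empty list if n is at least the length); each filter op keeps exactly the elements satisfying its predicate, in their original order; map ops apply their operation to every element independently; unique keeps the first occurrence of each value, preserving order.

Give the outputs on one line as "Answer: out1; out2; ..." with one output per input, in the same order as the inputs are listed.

[-8]; [-32]; [-50]; [-38]; [-38]

Execution, op by op:
  [-1, 26, -8, 37, -4] -> [-8, -4, -1, 26, 37] -> [-8, -4, 26] -> [-8]
  [49, -5, -32, 37, 8, -5, -39, -30, -9, -47] -> [-47, -39, -32, -30, -9, -5, -5, 8, 37, 49] -> [-32, -30, 8] -> [-32]
  [-40, 44, 42, 26, -50, 9, -4, -20] -> [-50, -40, -20, -4, 9, 26, 42, 44] -> [-50, -40, -20, -4, 26, 42, 44] -> [-50]
  [-26, 23, 21, -38, 1, -26] -> [-38, -26, -26, 1, 21, 23] -> [-38, -26, -26] -> [-38]
  [42, -37, -15, 9, 16, -34, 35, -38] -> [-38, -37, -34, -15, 9, 16, 35, 42] -> [-38, -34, 16, 42] -> [-38]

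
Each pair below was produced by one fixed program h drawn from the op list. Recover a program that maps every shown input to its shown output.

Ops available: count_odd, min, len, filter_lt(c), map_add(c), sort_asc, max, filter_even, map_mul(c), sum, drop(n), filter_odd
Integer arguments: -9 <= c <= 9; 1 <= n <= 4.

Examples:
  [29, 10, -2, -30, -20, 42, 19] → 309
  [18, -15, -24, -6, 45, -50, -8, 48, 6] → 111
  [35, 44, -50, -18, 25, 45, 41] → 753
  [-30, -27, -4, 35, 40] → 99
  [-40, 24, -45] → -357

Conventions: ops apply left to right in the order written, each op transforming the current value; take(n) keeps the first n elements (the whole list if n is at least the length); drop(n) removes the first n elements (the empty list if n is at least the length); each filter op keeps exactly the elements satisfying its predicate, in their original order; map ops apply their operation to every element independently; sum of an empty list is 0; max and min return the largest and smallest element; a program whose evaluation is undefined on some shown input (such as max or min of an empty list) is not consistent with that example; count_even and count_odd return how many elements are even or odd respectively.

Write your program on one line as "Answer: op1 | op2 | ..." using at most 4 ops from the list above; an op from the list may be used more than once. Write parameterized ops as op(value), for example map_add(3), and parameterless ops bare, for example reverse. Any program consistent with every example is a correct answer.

sort_asc | map_mul(6) | map_add(3) | sum

Check, running the answer program on each example:
  [29, 10, -2, -30, -20, 42, 19] -> [-30, -20, -2, 10, 19, 29, 42] -> [-180, -120, -12, 60, 114, 174, 252] -> [-177, -117, -9, 63, 117, 177, 255] -> 309
  [18, -15, -24, -6, 45, -50, -8, 48, 6] -> [-50, -24, -15, -8, -6, 6, 18, 45, 48] -> [-300, -144, -90, -48, -36, 36, 108, 270, 288] -> [-297, -141, -87, -45, -33, 39, 111, 273, 291] -> 111
  [35, 44, -50, -18, 25, 45, 41] -> [-50, -18, 25, 35, 41, 44, 45] -> [-300, -108, 150, 210, 246, 264, 270] -> [-297, -105, 153, 213, 249, 267, 273] -> 753
  [-30, -27, -4, 35, 40] -> [-30, -27, -4, 35, 40] -> [-180, -162, -24, 210, 240] -> [-177, -159, -21, 213, 243] -> 99
  [-40, 24, -45] -> [-45, -40, 24] -> [-270, -240, 144] -> [-267, -237, 147] -> -357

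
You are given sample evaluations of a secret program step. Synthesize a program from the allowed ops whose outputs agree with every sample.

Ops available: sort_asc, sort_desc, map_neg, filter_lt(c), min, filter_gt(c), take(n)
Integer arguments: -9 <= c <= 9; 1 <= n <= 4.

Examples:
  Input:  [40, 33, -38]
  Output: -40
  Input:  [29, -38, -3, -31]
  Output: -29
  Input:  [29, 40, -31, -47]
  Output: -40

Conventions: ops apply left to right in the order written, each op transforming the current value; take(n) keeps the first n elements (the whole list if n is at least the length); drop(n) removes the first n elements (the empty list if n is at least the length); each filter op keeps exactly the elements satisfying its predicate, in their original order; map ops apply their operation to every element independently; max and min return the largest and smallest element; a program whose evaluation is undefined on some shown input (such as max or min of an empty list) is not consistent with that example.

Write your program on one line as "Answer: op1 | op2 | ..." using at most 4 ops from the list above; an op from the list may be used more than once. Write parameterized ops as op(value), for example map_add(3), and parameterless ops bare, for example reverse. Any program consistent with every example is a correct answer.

map_neg | filter_lt(3) | sort_desc | min

Check, running the answer program on each example:
  [40, 33, -38] -> [-40, -33, 38] -> [-40, -33] -> [-33, -40] -> -40
  [29, -38, -3, -31] -> [-29, 38, 3, 31] -> [-29] -> [-29] -> -29
  [29, 40, -31, -47] -> [-29, -40, 31, 47] -> [-29, -40] -> [-29, -40] -> -40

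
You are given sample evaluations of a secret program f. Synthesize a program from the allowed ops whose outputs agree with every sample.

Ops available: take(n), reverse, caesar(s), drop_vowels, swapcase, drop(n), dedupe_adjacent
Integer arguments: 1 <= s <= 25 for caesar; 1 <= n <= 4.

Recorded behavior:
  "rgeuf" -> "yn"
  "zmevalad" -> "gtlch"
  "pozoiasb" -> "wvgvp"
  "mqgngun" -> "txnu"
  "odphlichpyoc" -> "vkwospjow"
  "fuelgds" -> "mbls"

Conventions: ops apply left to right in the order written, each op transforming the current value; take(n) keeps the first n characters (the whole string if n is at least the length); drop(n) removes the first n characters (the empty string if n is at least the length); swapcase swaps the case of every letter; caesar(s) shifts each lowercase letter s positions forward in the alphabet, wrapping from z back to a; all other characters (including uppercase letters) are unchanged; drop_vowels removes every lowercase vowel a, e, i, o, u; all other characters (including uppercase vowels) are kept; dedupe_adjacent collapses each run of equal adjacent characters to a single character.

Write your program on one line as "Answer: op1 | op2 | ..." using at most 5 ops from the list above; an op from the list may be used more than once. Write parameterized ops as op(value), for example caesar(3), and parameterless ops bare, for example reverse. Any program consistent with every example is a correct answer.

reverse | drop(3) | caesar(7) | reverse

Check, running the answer program on each example:
  "rgeuf" -> "fuegr" -> "gr" -> "ny" -> "yn"
  "zmevalad" -> "dalavemz" -> "avemz" -> "hcltg" -> "gtlch"
  "pozoiasb" -> "bsaiozop" -> "iozop" -> "pvgvw" -> "wvgvp"
  "mqgngun" -> "nugngqm" -> "ngqm" -> "unxt" -> "txnu"
  "odphlichpyoc" -> "coyphcilhpdo" -> "phcilhpdo" -> "wojpsowkv" -> "vkwospjow"
  "fuelgds" -> "sdgleuf" -> "leuf" -> "slbm" -> "mbls"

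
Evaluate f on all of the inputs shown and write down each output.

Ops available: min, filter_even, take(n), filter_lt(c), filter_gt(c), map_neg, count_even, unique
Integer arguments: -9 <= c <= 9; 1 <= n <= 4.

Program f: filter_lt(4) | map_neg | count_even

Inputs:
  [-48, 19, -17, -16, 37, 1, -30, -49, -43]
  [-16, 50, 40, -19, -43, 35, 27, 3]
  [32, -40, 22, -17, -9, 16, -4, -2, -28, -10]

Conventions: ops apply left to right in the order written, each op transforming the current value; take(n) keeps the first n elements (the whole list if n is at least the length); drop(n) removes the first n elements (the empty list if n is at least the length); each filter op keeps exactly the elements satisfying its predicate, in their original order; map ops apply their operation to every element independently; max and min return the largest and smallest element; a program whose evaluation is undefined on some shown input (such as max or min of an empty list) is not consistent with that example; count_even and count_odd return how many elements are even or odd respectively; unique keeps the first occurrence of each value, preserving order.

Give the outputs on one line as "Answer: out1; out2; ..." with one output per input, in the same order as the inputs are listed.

Execution, op by op:
  [-48, 19, -17, -16, 37, 1, -30, -49, -43] -> [-48, -17, -16, 1, -30, -49, -43] -> [48, 17, 16, -1, 30, 49, 43] -> 3
  [-16, 50, 40, -19, -43, 35, 27, 3] -> [-16, -19, -43, 3] -> [16, 19, 43, -3] -> 1
  [32, -40, 22, -17, -9, 16, -4, -2, -28, -10] -> [-40, -17, -9, -4, -2, -28, -10] -> [40, 17, 9, 4, 2, 28, 10] -> 5

3; 1; 5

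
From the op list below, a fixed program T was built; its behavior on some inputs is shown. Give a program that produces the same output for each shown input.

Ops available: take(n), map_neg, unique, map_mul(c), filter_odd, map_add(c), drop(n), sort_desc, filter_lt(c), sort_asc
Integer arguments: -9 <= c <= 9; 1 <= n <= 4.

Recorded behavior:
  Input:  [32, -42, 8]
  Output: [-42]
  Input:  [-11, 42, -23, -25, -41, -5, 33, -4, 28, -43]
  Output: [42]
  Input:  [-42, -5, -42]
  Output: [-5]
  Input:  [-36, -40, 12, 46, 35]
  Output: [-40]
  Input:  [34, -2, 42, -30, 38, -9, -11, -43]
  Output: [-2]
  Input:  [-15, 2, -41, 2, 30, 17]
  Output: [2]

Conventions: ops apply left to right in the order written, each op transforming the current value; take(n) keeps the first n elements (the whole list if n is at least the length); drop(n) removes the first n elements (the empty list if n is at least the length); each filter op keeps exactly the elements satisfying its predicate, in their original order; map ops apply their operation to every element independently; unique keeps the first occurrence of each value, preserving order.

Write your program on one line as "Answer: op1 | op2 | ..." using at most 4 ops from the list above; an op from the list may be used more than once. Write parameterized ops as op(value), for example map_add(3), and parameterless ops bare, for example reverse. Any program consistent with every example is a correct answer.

drop(1) | unique | take(1)

Check, running the answer program on each example:
  [32, -42, 8] -> [-42, 8] -> [-42, 8] -> [-42]
  [-11, 42, -23, -25, -41, -5, 33, -4, 28, -43] -> [42, -23, -25, -41, -5, 33, -4, 28, -43] -> [42, -23, -25, -41, -5, 33, -4, 28, -43] -> [42]
  [-42, -5, -42] -> [-5, -42] -> [-5, -42] -> [-5]
  [-36, -40, 12, 46, 35] -> [-40, 12, 46, 35] -> [-40, 12, 46, 35] -> [-40]
  [34, -2, 42, -30, 38, -9, -11, -43] -> [-2, 42, -30, 38, -9, -11, -43] -> [-2, 42, -30, 38, -9, -11, -43] -> [-2]
  [-15, 2, -41, 2, 30, 17] -> [2, -41, 2, 30, 17] -> [2, -41, 30, 17] -> [2]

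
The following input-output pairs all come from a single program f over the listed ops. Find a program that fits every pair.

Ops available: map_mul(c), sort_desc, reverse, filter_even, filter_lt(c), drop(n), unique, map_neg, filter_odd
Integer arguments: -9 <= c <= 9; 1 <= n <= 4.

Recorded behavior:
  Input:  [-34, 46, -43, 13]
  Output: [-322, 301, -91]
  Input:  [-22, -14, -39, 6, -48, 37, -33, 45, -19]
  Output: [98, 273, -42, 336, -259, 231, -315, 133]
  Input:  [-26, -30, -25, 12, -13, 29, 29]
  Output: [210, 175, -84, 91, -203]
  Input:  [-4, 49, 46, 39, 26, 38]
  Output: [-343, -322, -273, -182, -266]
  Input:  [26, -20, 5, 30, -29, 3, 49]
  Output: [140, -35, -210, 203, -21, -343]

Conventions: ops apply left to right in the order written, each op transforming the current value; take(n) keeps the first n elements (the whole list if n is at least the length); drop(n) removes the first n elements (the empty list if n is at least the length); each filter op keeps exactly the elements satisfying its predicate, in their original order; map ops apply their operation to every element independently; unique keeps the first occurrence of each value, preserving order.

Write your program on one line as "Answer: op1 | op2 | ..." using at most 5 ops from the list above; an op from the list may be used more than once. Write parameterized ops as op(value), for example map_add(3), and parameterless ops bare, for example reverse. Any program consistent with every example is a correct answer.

unique | drop(1) | map_mul(7) | map_neg

Check, running the answer program on each example:
  [-34, 46, -43, 13] -> [-34, 46, -43, 13] -> [46, -43, 13] -> [322, -301, 91] -> [-322, 301, -91]
  [-22, -14, -39, 6, -48, 37, -33, 45, -19] -> [-22, -14, -39, 6, -48, 37, -33, 45, -19] -> [-14, -39, 6, -48, 37, -33, 45, -19] -> [-98, -273, 42, -336, 259, -231, 315, -133] -> [98, 273, -42, 336, -259, 231, -315, 133]
  [-26, -30, -25, 12, -13, 29, 29] -> [-26, -30, -25, 12, -13, 29] -> [-30, -25, 12, -13, 29] -> [-210, -175, 84, -91, 203] -> [210, 175, -84, 91, -203]
  [-4, 49, 46, 39, 26, 38] -> [-4, 49, 46, 39, 26, 38] -> [49, 46, 39, 26, 38] -> [343, 322, 273, 182, 266] -> [-343, -322, -273, -182, -266]
  [26, -20, 5, 30, -29, 3, 49] -> [26, -20, 5, 30, -29, 3, 49] -> [-20, 5, 30, -29, 3, 49] -> [-140, 35, 210, -203, 21, 343] -> [140, -35, -210, 203, -21, -343]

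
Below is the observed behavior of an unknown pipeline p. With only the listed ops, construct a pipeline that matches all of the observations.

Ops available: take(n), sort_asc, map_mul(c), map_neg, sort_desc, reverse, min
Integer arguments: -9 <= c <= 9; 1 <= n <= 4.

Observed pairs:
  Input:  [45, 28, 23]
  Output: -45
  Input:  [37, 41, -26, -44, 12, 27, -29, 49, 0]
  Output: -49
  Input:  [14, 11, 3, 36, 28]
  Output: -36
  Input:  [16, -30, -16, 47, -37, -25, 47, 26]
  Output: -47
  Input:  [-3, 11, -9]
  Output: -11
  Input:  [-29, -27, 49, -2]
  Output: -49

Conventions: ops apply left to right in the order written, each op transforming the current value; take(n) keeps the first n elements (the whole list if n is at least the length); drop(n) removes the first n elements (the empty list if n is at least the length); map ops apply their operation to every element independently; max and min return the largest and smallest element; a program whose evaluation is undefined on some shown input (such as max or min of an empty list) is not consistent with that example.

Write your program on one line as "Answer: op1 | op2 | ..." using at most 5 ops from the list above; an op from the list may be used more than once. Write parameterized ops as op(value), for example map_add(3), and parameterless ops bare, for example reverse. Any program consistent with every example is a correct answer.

sort_desc | map_neg | take(2) | min

Check, running the answer program on each example:
  [45, 28, 23] -> [45, 28, 23] -> [-45, -28, -23] -> [-45, -28] -> -45
  [37, 41, -26, -44, 12, 27, -29, 49, 0] -> [49, 41, 37, 27, 12, 0, -26, -29, -44] -> [-49, -41, -37, -27, -12, 0, 26, 29, 44] -> [-49, -41] -> -49
  [14, 11, 3, 36, 28] -> [36, 28, 14, 11, 3] -> [-36, -28, -14, -11, -3] -> [-36, -28] -> -36
  [16, -30, -16, 47, -37, -25, 47, 26] -> [47, 47, 26, 16, -16, -25, -30, -37] -> [-47, -47, -26, -16, 16, 25, 30, 37] -> [-47, -47] -> -47
  [-3, 11, -9] -> [11, -3, -9] -> [-11, 3, 9] -> [-11, 3] -> -11
  [-29, -27, 49, -2] -> [49, -2, -27, -29] -> [-49, 2, 27, 29] -> [-49, 2] -> -49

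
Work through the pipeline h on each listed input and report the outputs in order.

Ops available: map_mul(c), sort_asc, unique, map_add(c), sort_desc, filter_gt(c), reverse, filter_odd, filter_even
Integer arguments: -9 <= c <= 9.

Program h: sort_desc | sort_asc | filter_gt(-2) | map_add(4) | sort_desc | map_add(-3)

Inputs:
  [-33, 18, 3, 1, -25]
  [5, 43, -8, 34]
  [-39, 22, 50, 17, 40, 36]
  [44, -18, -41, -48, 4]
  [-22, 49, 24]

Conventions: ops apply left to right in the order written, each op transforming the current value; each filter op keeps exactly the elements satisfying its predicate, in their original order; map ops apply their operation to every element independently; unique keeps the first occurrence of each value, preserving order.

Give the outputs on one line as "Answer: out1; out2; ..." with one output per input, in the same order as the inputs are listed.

Execution, op by op:
  [-33, 18, 3, 1, -25] -> [18, 3, 1, -25, -33] -> [-33, -25, 1, 3, 18] -> [1, 3, 18] -> [5, 7, 22] -> [22, 7, 5] -> [19, 4, 2]
  [5, 43, -8, 34] -> [43, 34, 5, -8] -> [-8, 5, 34, 43] -> [5, 34, 43] -> [9, 38, 47] -> [47, 38, 9] -> [44, 35, 6]
  [-39, 22, 50, 17, 40, 36] -> [50, 40, 36, 22, 17, -39] -> [-39, 17, 22, 36, 40, 50] -> [17, 22, 36, 40, 50] -> [21, 26, 40, 44, 54] -> [54, 44, 40, 26, 21] -> [51, 41, 37, 23, 18]
  [44, -18, -41, -48, 4] -> [44, 4, -18, -41, -48] -> [-48, -41, -18, 4, 44] -> [4, 44] -> [8, 48] -> [48, 8] -> [45, 5]
  [-22, 49, 24] -> [49, 24, -22] -> [-22, 24, 49] -> [24, 49] -> [28, 53] -> [53, 28] -> [50, 25]

[19, 4, 2]; [44, 35, 6]; [51, 41, 37, 23, 18]; [45, 5]; [50, 25]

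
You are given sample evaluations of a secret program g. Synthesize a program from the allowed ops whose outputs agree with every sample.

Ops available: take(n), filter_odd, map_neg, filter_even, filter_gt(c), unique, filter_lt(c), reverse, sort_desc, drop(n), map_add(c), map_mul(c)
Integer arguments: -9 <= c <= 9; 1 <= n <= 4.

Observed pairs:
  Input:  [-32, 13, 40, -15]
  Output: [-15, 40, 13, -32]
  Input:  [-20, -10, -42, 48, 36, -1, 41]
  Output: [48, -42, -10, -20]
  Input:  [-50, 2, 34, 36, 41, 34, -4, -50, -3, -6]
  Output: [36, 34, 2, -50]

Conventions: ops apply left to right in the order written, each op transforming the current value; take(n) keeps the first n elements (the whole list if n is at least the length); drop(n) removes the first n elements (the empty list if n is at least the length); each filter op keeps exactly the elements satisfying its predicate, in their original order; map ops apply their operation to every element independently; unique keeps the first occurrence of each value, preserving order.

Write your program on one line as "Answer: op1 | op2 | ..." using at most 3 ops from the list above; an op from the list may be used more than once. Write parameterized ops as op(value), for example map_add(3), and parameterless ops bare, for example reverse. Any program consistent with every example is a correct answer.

take(4) | reverse

Check, running the answer program on each example:
  [-32, 13, 40, -15] -> [-32, 13, 40, -15] -> [-15, 40, 13, -32]
  [-20, -10, -42, 48, 36, -1, 41] -> [-20, -10, -42, 48] -> [48, -42, -10, -20]
  [-50, 2, 34, 36, 41, 34, -4, -50, -3, -6] -> [-50, 2, 34, 36] -> [36, 34, 2, -50]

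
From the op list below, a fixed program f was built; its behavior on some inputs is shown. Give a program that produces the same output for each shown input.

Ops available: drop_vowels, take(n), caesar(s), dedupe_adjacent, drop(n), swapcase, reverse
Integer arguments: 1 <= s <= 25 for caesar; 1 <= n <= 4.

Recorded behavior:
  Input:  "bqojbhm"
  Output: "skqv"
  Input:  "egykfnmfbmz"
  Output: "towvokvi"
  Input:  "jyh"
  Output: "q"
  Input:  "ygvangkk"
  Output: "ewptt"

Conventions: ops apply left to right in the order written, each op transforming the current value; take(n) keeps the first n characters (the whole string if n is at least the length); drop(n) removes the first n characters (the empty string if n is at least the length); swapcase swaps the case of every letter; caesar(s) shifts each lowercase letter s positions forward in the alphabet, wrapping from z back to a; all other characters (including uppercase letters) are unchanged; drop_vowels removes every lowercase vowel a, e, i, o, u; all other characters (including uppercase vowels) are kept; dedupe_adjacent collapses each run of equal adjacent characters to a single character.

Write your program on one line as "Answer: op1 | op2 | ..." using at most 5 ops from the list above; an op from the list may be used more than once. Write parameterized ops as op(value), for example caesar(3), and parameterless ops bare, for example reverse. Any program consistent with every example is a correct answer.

drop_vowels | caesar(19) | caesar(21) | caesar(21) | drop(2)

Check, running the answer program on each example:
  "bqojbhm" -> "bqjbhm" -> "ujcuaf" -> "pexpva" -> "kzskqv" -> "skqv"
  "egykfnmfbmz" -> "gykfnmfbmz" -> "zrdygfyufs" -> "umytbatpan" -> "phtowvokvi" -> "towvokvi"
  "jyh" -> "jyh" -> "cra" -> "xmv" -> "shq" -> "q"
  "ygvangkk" -> "ygvngkk" -> "rzogzdd" -> "mujbuyy" -> "hpewptt" -> "ewptt"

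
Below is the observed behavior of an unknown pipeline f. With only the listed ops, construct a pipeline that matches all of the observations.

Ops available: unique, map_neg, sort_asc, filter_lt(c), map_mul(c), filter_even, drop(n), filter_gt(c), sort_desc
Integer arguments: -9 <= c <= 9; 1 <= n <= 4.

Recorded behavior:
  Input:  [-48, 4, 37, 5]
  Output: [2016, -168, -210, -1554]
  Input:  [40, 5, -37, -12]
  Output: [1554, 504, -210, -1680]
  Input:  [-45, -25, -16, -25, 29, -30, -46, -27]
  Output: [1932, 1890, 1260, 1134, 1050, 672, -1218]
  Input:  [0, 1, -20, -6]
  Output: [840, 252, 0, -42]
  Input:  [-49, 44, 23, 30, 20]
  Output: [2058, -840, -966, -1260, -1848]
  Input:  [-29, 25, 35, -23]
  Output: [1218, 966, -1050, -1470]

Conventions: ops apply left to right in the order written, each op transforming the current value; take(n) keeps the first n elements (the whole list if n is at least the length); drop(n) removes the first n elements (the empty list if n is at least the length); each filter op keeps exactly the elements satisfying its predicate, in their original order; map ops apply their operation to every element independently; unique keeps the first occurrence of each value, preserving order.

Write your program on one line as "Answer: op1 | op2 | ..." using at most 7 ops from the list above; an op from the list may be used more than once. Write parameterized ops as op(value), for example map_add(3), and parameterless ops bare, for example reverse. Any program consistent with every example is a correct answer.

map_neg | sort_desc | unique | map_mul(6) | map_neg | map_mul(-7)

Check, running the answer program on each example:
  [-48, 4, 37, 5] -> [48, -4, -37, -5] -> [48, -4, -5, -37] -> [48, -4, -5, -37] -> [288, -24, -30, -222] -> [-288, 24, 30, 222] -> [2016, -168, -210, -1554]
  [40, 5, -37, -12] -> [-40, -5, 37, 12] -> [37, 12, -5, -40] -> [37, 12, -5, -40] -> [222, 72, -30, -240] -> [-222, -72, 30, 240] -> [1554, 504, -210, -1680]
  [-45, -25, -16, -25, 29, -30, -46, -27] -> [45, 25, 16, 25, -29, 30, 46, 27] -> [46, 45, 30, 27, 25, 25, 16, -29] -> [46, 45, 30, 27, 25, 16, -29] -> [276, 270, 180, 162, 150, 96, -174] -> [-276, -270, -180, -162, -150, -96, 174] -> [1932, 1890, 1260, 1134, 1050, 672, -1218]
  [0, 1, -20, -6] -> [0, -1, 20, 6] -> [20, 6, 0, -1] -> [20, 6, 0, -1] -> [120, 36, 0, -6] -> [-120, -36, 0, 6] -> [840, 252, 0, -42]
  [-49, 44, 23, 30, 20] -> [49, -44, -23, -30, -20] -> [49, -20, -23, -30, -44] -> [49, -20, -23, -30, -44] -> [294, -120, -138, -180, -264] -> [-294, 120, 138, 180, 264] -> [2058, -840, -966, -1260, -1848]
  [-29, 25, 35, -23] -> [29, -25, -35, 23] -> [29, 23, -25, -35] -> [29, 23, -25, -35] -> [174, 138, -150, -210] -> [-174, -138, 150, 210] -> [1218, 966, -1050, -1470]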